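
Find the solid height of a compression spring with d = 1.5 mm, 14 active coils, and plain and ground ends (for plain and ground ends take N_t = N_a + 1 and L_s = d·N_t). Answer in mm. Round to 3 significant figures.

plain and ground ends: N_t = N_a + 1 = 14 + 1 = 15
L_s = d·N_t = 1.5 × 15 = 22.5 mm

22.5 mm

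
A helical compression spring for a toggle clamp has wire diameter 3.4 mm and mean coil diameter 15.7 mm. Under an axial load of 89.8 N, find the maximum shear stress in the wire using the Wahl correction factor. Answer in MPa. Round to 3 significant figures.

Spring index C = D/d = 15.7/3.4 = 4.6176
K_W = (4C−1)/(4C−4) + 0.615/C = 17.471/14.471 + 0.1332 = 1.3405
τ₀ = 8FD/(πd³) = 8·89.8·15.7/(π·3.4³) = 11278.9/123.48 = 91.344 MPa
τ_max = K·τ₀ = 1.3405 × 91.344 = 122.45 MPa

122 MPa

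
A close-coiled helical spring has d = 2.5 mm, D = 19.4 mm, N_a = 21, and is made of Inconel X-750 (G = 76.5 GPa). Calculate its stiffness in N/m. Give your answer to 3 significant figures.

2440 N/m

k = Gd⁴/(8D³N_a) = (76.5×10³ × 2.5⁴) / (8 × 19.4³ × 21)
  = 2.98828e+06 / 1.22663e+06 = 2.4362 N/mm = 2436.2 N/m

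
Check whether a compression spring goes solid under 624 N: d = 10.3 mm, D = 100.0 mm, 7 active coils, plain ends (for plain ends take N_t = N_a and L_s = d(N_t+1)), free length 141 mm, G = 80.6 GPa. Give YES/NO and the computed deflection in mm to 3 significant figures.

NO, δ = 38.5 mm

k = Gd⁴/(8D³N_a) = (80.6×10³)(10.3⁴)/(8·100.0³·7) = 16.199 N/mm
N_t = 7; L_s = 10.3·8 = 82.4 mm; δ_solid = L₀ − L_s = 141 − 82.4 = 58.6 mm
δ = F/k = 624/16.199 = 38.52 mm
δ < δ_solid → spring does not go solid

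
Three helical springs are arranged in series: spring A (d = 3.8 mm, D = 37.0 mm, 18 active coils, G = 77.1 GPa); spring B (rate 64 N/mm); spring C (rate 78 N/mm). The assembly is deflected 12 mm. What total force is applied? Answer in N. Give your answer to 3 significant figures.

24.9 N

k_A = Gd⁴/(8D³N_a) = (77.1×10³)(3.8⁴)/(8·37.0³·18) = 2.204 N/mm
Series: 1/k_eq = 1/2.204 + 1/64 + 1/78 = 0.48216; k_eq = 2.074 N/mm
F = k_eq·δ = 2.074·12 = 24.888 N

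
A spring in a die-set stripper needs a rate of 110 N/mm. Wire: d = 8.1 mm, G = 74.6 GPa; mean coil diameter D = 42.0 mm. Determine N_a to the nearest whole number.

5

N_a = Gd⁴/(8D³k) = (74.6×10³ × 8.1⁴)/(8 × 42.0³ × 110)
    = 3.21129e+08 / 6.51974e+07 = 4.925 → 5 coils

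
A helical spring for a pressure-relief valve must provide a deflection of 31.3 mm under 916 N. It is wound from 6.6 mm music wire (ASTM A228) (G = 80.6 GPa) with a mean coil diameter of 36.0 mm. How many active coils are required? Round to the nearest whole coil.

14

Required rate k = F/δ = 916/31.3 = 29.265 N/mm
N_a = Gd⁴/(8D³k) = (80.6×10³ × 6.6⁴)/(8 × 36.0³ × 29.265)
    = 1.52936e+08 / 1.09232e+07 = 14 → 14 coils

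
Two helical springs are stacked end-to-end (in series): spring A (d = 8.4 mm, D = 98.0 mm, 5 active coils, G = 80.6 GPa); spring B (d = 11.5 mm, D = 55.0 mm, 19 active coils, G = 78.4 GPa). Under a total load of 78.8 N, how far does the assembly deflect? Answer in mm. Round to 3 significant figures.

8.85 mm

k_A = Gd⁴/(8D³N_a) = (80.6×10³)(8.4⁴)/(8·98.0³·5) = 10.659 N/mm
k_B = Gd⁴/(8D³N_a) = (78.4×10³)(11.5⁴)/(8·55.0³·19) = 54.222 N/mm
Series: 1/k_eq = 1/10.659 + 1/54.222 = 0.11226; k_eq = 8.9078 N/mm
δ = F/k_eq = 78.8/8.9078 = 8.8461 mm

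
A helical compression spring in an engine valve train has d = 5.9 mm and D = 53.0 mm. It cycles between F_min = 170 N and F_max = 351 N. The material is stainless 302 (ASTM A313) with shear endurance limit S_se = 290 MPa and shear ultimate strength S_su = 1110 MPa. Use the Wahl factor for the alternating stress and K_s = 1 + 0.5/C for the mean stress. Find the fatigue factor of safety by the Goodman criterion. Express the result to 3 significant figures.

C = D/d = 53.0/5.9 = 8.9831; K_W = (4C−1)/(4C−4)+0.615/C = 1.1624; K_s = 1+0.5/C = 1.0557
F_a = (F_max−F_min)/2 = 90.5 N; F_m = (F_max+F_min)/2 = 260.5 N
τ_a = K_W·8F_aD/(πd³) = 1.1624 × 59.471 = 69.13 MPa
τ_m = K_s·8F_mD/(πd³) = 1.0557 × 171.19 = 180.71 MPa
Goodman: 1/n_f = τ_a/S_se + τ_m/S_su = 69.13/290 + 180.71/1110 = 0.23838 + 0.16281 = 0.40119
n_f = 1/0.40119 = 2.493

2.49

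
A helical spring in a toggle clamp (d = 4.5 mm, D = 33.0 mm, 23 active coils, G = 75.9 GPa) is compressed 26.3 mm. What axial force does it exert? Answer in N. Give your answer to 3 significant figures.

124 N

k = Gd⁴/(8D³N_a) = (75.9×10³)(4.5⁴)/(8·33.0³·23) = 4.7069 N/mm
F = k·δ = 4.7069 × 26.3 = 123.79 N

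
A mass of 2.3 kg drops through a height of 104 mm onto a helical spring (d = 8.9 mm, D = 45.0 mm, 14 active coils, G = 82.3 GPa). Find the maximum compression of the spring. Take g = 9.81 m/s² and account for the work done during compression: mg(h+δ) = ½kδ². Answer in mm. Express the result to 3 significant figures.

10.1 mm

k = Gd⁴/(8D³N_a) = (82.3×10³)(8.9⁴)/(8·45.0³·14) = 50.595 N/mm
W = mg = 2.3 × 9.81 = 22.563 N
½kδ² − Wδ − Wh = 0 → δ = (W + √(W² + 2kWh))/k
δ = (22.563 + √(509.09 + 237446))/50.595 = (22.563 + 487.81)/50.595 = 10.087 mm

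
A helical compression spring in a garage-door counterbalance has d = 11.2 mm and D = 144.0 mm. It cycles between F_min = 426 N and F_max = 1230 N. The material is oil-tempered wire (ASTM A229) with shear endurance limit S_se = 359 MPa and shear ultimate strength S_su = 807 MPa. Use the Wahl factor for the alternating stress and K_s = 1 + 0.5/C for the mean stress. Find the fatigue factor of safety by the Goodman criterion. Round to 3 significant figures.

C = D/d = 144.0/11.2 = 12.8571; K_W = (4C−1)/(4C−4)+0.615/C = 1.1111; K_s = 1+0.5/C = 1.0389
F_a = (F_max−F_min)/2 = 402 N; F_m = (F_max+F_min)/2 = 828 N
τ_a = K_W·8F_aD/(πd³) = 1.1111 × 104.92 = 116.58 MPa
τ_m = K_s·8F_mD/(πd³) = 1.0389 × 216.11 = 224.52 MPa
Goodman: 1/n_f = τ_a/S_se + τ_m/S_su = 116.58/359 + 224.52/807 = 0.32473 + 0.27821 = 0.60295
n_f = 1/0.60295 = 1.659

1.66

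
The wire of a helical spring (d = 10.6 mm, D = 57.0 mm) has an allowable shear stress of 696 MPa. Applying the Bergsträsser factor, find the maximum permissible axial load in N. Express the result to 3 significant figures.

4500 N

C = D/d = 57.0/10.6 = 5.3774
K_B = (4C+2)/(4C−3) = 23.509/18.509 = 1.2701
τ_max = K·8FD/(πd³) → F_max = τ_allow·πd³/(8DK)
F_max = 696·π·10.6³/(8·57.0·1.2701) = 2.6042e+06/579.18 = 4496.4 N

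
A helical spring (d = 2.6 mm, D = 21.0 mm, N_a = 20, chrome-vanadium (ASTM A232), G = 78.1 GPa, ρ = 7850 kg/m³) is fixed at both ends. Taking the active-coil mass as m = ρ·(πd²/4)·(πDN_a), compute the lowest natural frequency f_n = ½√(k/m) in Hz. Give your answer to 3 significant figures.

105 Hz

k = Gd⁴/(8D³N_a) = (78.1×10³)(2.6⁴)/(8·21.0³·20) = 2.4086 N/mm = 2408.6 N/m
Wire length L = πDN_a = π·21.0·20 = 1319.5 mm
m = ρ·(πd²/4)·L = 7850 × 5.3093×10⁻⁶ m² × 1.3195 m = 0.054993 kg
f_n = ½√(k/m) = 0.5·√(2408.6/0.054993) = 0.5·√(43799) = 104.64 Hz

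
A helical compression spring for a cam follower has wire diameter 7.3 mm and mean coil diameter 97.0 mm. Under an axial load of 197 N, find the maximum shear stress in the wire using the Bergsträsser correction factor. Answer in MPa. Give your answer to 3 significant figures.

138 MPa

Spring index C = D/d = 97.0/7.3 = 13.2877
K_B = (4C+2)/(4C−3) = 55.151/50.151 = 1.0997
τ₀ = 8FD/(πd³) = 8·197·97.0/(π·7.3³) = 152872/1222.1 = 125.09 MPa
τ_max = K·τ₀ = 1.0997 × 125.09 = 137.56 MPa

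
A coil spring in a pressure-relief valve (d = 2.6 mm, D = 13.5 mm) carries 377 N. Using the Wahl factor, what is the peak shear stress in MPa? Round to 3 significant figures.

Spring index C = D/d = 13.5/2.6 = 5.1923
K_W = (4C−1)/(4C−4) + 0.615/C = 19.769/16.769 + 0.1184 = 1.2973
τ₀ = 8FD/(πd³) = 8·377·13.5/(π·2.6³) = 40716/55.217 = 737.39 MPa
τ_max = K·τ₀ = 1.2973 × 737.39 = 956.64 MPa

957 MPa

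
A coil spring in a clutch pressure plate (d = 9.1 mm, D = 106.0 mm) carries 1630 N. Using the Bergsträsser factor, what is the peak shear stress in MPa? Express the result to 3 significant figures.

Spring index C = D/d = 106.0/9.1 = 11.6484
K_B = (4C+2)/(4C−3) = 48.593/43.593 = 1.1147
τ₀ = 8FD/(πd³) = 8·1630·106.0/(π·9.1³) = 1.38224e+06/2367.4 = 583.86 MPa
τ_max = K·τ₀ = 1.1147 × 583.86 = 650.83 MPa

651 MPa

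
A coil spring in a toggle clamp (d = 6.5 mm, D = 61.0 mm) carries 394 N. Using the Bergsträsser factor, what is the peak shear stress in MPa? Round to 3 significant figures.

Spring index C = D/d = 61.0/6.5 = 9.3846
K_B = (4C+2)/(4C−3) = 39.538/34.538 = 1.1448
τ₀ = 8FD/(πd³) = 8·394·61.0/(π·6.5³) = 192272/862.76 = 222.86 MPa
τ_max = K·τ₀ = 1.1448 × 222.86 = 255.12 MPa

255 MPa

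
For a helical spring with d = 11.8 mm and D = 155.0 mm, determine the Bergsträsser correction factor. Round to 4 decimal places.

1.1009

C = D/d = 155.0/11.8 = 13.1356
K_B = (4C+2)/(4C−3) = 54.542/49.542 = 1.1009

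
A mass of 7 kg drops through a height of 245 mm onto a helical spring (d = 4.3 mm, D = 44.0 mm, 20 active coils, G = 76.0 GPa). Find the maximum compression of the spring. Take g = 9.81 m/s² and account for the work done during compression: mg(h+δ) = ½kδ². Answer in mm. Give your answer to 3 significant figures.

k = Gd⁴/(8D³N_a) = (76.0×10³)(4.3⁴)/(8·44.0³·20) = 1.9064 N/mm
W = mg = 7 × 9.81 = 68.67 N
½kδ² − Wδ − Wh = 0 → δ = (W + √(W² + 2kWh))/k
δ = (68.67 + √(4715.6 + 64146.4))/1.9064 = (68.67 + 262.42)/1.9064 = 173.67 mm

174 mm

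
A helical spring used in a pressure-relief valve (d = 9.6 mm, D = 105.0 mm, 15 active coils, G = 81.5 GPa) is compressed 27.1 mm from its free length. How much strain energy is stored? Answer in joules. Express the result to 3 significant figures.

k = Gd⁴/(8D³N_a) = (81.5×10³)(9.6⁴)/(8·105.0³·15) = 4.983 N/mm
U = ½kδ² = 0.5 × 4.983 × 27.1² = 1829.8 N·mm = 1.8298 J

1.83 J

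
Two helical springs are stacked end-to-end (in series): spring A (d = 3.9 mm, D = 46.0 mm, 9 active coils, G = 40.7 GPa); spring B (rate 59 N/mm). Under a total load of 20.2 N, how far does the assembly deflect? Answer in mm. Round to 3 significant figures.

k_A = Gd⁴/(8D³N_a) = (40.7×10³)(3.9⁴)/(8·46.0³·9) = 1.3435 N/mm
Series: 1/k_eq = 1/1.3435 + 1/59 = 0.76126; k_eq = 1.3136 N/mm
δ = F/k_eq = 20.2/1.3136 = 15.377 mm

15.4 mm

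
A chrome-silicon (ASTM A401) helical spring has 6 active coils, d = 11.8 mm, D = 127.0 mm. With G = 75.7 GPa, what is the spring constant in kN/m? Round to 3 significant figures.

k = Gd⁴/(8D³N_a) = (75.7×10³ × 11.8⁴) / (8 × 127.0³ × 6)
  = 1.46765e+09 / 9.83224e+07 = 14.927 N/mm

14.9 kN/m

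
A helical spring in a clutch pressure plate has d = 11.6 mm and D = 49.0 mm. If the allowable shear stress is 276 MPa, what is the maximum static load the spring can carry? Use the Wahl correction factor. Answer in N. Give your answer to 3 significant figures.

2510 N

C = D/d = 49.0/11.6 = 4.2241
K_W = (4C−1)/(4C−4) + 0.615/C = 15.897/12.897 + 0.1456 = 1.3782
τ_max = K·8FD/(πd³) → F_max = τ_allow·πd³/(8DK)
F_max = 276·π·11.6³/(8·49.0·1.3782) = 1.3534e+06/540.26 = 2505.1 N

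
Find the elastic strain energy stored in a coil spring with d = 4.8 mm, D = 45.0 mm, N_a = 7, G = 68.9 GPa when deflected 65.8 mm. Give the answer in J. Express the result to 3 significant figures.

k = Gd⁴/(8D³N_a) = (68.9×10³)(4.8⁴)/(8·45.0³·7) = 7.1673 N/mm
U = ½kδ² = 0.5 × 7.1673 × 65.8² = 15516 N·mm = 15.516 J

15.5 J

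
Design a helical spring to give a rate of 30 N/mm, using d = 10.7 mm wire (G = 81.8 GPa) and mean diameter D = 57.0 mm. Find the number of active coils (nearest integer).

24

N_a = Gd⁴/(8D³k) = (81.8×10³ × 10.7⁴)/(8 × 57.0³ × 30)
    = 1.07223e+09 / 4.44463e+07 = 24.12 → 24 coils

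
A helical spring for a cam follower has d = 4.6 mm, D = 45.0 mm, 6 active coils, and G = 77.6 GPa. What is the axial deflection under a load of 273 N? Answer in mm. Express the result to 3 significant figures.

34.4 mm

k = Gd⁴/(8D³N_a) = (77.6×10³)(4.6⁴)/(8·45.0³·6) = 7.9435 N/mm
δ = F/k = 273 / 7.9435 = 34.368 mm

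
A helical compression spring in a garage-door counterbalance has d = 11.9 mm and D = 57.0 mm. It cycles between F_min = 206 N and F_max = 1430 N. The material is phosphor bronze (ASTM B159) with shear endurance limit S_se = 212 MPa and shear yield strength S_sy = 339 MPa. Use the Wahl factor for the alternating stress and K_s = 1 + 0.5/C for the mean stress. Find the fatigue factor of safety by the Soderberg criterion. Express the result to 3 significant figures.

C = D/d = 57.0/11.9 = 4.7899; K_W = (4C−1)/(4C−4)+0.615/C = 1.3263; K_s = 1+0.5/C = 1.1044
F_a = (F_max−F_min)/2 = 612 N; F_m = (F_max+F_min)/2 = 818 N
τ_a = K_W·8F_aD/(πd³) = 1.3263 × 52.714 = 69.914 MPa
τ_m = K_s·8F_mD/(πd³) = 1.1044 × 70.458 = 77.812 MPa
Soderberg: 1/n_f = τ_a/S_se + τ_m/S_sy = 69.914/212 + 77.812/339 = 0.32978 + 0.22953 = 0.55932
n_f = 1/0.55932 = 1.788

1.79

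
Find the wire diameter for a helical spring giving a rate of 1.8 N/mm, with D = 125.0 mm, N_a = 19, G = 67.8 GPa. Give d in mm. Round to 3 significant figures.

9.42 mm

d = (8D³N_a·k / G)^(1/4) = (8·125.0³·19·1.8 / (67.8×10³))^0.25
  = (7881.6)^0.25 = 9.4222 mm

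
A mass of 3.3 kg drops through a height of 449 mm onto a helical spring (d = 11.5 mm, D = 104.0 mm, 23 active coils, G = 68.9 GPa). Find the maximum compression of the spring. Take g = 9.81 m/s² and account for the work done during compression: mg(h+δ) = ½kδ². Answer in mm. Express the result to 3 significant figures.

k = Gd⁴/(8D³N_a) = (68.9×10³)(11.5⁴)/(8·104.0³·23) = 5.8223 N/mm
W = mg = 3.3 × 9.81 = 32.373 N
½kδ² − Wδ − Wh = 0 → δ = (W + √(W² + 2kWh))/k
δ = (32.373 + √(1048 + 169259))/5.8223 = (32.373 + 412.68)/5.8223 = 76.44 mm

76.4 mm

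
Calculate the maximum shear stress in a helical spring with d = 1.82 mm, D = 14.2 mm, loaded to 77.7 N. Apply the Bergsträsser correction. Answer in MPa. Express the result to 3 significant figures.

Spring index C = D/d = 14.2/1.82 = 7.8022
K_B = (4C+2)/(4C−3) = 33.209/28.209 = 1.1772
τ₀ = 8FD/(πd³) = 8·77.7·14.2/(π·1.82³) = 8826.72/18.939 = 466.05 MPa
τ_max = K·τ₀ = 1.1772 × 466.05 = 548.66 MPa

549 MPa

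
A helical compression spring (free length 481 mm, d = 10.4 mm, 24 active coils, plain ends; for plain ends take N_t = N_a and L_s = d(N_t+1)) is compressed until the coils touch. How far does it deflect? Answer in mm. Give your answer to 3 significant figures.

N_t = 24; L_s = 10.4·25 = 260 mm
δ_solid = L₀ − L_s = 481 − 260 = 221 mm

221 mm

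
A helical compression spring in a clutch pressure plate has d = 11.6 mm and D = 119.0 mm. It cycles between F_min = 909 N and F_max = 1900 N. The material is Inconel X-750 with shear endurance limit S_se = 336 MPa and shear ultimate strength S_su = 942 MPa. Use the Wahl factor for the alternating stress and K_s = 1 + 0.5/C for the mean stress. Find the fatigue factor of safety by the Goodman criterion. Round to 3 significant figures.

1.59

C = D/d = 119.0/11.6 = 10.2586; K_W = (4C−1)/(4C−4)+0.615/C = 1.1410; K_s = 1+0.5/C = 1.0487
F_a = (F_max−F_min)/2 = 495.5 N; F_m = (F_max+F_min)/2 = 1404.5 N
τ_a = K_W·8F_aD/(πd³) = 1.1410 × 96.196 = 109.76 MPa
τ_m = K_s·8F_mD/(πd³) = 1.0487 × 272.67 = 285.96 MPa
Goodman: 1/n_f = τ_a/S_se + τ_m/S_su = 109.76/336 + 285.96/942 = 0.32665 + 0.30356 = 0.63022
n_f = 1/0.63022 = 1.587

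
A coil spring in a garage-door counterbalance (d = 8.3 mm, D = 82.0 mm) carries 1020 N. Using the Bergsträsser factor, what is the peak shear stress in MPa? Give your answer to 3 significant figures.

Spring index C = D/d = 82.0/8.3 = 9.8795
K_B = (4C+2)/(4C−3) = 41.518/36.518 = 1.1369
τ₀ = 8FD/(πd³) = 8·1020·82.0/(π·8.3³) = 669120/1796.3 = 372.49 MPa
τ_max = K·τ₀ = 1.1369 × 372.49 = 423.5 MPa

423 MPa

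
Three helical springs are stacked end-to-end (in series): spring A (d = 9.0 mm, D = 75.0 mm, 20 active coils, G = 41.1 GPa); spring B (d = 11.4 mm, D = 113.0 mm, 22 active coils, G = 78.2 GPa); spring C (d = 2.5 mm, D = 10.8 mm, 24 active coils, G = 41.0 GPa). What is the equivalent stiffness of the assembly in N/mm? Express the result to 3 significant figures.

1.68 N/mm

k_A = Gd⁴/(8D³N_a) = (41.1×10³)(9.0⁴)/(8·75.0³·20) = 3.9949 N/mm
k_B = Gd⁴/(8D³N_a) = (78.2×10³)(11.4⁴)/(8·113.0³·22) = 5.2009 N/mm
k_C = Gd⁴/(8D³N_a) = (41.0×10³)(2.5⁴)/(8·10.8³·24) = 6.6217 N/mm
Series: 1/k_eq = 1/3.9949 + 1/5.2009 + 1/6.6217 = 0.59361; k_eq = 1.6846 N/mm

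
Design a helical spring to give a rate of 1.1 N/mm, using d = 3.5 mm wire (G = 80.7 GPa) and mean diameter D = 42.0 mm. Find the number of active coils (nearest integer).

N_a = Gd⁴/(8D³k) = (80.7×10³ × 3.5⁴)/(8 × 42.0³ × 1.1)
    = 1.211e+07 / 651974 = 18.57 → 19 coils

19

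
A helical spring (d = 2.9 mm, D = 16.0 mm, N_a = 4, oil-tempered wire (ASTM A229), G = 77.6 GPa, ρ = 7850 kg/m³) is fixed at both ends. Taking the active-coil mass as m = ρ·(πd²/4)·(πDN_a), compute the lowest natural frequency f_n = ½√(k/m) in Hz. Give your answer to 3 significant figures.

1000 Hz

k = Gd⁴/(8D³N_a) = (77.6×10³)(2.9⁴)/(8·16.0³·4) = 41.874 N/mm = 41874 N/m
Wire length L = πDN_a = π·16.0·4 = 201.06 mm
m = ρ·(πd²/4)·L = 7850 × 6.6052×10⁻⁶ m² × 0.20106 m = 0.010425 kg
f_n = ½√(k/m) = 0.5·√(41874/0.010425) = 0.5·√(4.0166e+06) = 1002.1 Hz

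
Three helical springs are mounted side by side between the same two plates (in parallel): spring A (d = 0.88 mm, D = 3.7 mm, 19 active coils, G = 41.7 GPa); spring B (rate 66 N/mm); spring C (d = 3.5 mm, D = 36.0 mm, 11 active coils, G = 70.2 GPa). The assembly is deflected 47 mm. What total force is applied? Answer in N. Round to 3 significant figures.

k_A = Gd⁴/(8D³N_a) = (41.7×10³)(0.88⁴)/(8·3.7³·19) = 3.248 N/mm
k_C = Gd⁴/(8D³N_a) = (70.2×10³)(3.5⁴)/(8·36.0³·11) = 2.5658 N/mm
Parallel: k_eq = 3.248 + 66 + 2.5658 = 71.814 N/mm
F = k_eq·δ = 71.814·47 = 3375.2 N

3380 N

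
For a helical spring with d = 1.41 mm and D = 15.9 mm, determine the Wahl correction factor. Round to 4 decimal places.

1.1275

C = D/d = 15.9/1.41 = 11.2766
K_W = (4C−1)/(4C−4) + 0.615/C = 44.106/41.106 + 0.0545 = 1.1275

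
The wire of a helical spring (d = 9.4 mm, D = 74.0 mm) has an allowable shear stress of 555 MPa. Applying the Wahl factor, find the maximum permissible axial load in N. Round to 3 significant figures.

2060 N

C = D/d = 74.0/9.4 = 7.8723
K_W = (4C−1)/(4C−4) + 0.615/C = 30.489/27.489 + 0.0781 = 1.1873
τ_max = K·8FD/(πd³) → F_max = τ_allow·πd³/(8DK)
F_max = 555·π·9.4³/(8·74.0·1.1873) = 1.4482e+06/702.85 = 2060.4 N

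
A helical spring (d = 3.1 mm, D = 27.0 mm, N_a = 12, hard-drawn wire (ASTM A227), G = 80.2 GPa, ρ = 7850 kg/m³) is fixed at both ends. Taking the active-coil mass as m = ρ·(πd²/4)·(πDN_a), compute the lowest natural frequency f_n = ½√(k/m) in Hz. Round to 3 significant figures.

127 Hz

k = Gd⁴/(8D³N_a) = (80.2×10³)(3.1⁴)/(8·27.0³·12) = 3.9198 N/mm = 3919.8 N/m
Wire length L = πDN_a = π·27.0·12 = 1017.9 mm
m = ρ·(πd²/4)·L = 7850 × 7.5477×10⁻⁶ m² × 1.0179 m = 0.060308 kg
f_n = ½√(k/m) = 0.5·√(3919.8/0.060308) = 0.5·√(64995) = 127.47 Hz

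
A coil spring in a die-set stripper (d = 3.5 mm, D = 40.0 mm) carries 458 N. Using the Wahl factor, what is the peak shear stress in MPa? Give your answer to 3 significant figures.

1220 MPa

Spring index C = D/d = 40.0/3.5 = 11.4286
K_W = (4C−1)/(4C−4) + 0.615/C = 44.714/41.714 + 0.0538 = 1.1257
τ₀ = 8FD/(πd³) = 8·458·40.0/(π·3.5³) = 146560/134.7 = 1088.1 MPa
τ_max = K·τ₀ = 1.1257 × 1088.1 = 1224.9 MPa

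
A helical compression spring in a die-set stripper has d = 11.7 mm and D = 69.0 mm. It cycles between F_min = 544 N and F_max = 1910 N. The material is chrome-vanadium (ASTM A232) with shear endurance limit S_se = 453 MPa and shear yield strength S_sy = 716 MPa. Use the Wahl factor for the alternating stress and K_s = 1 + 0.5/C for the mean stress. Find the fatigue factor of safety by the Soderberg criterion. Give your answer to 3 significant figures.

C = D/d = 69.0/11.7 = 5.8974; K_W = (4C−1)/(4C−4)+0.615/C = 1.2574; K_s = 1+0.5/C = 1.0848
F_a = (F_max−F_min)/2 = 683 N; F_m = (F_max+F_min)/2 = 1227 N
τ_a = K_W·8F_aD/(πd³) = 1.2574 × 74.929 = 94.218 MPa
τ_m = K_s·8F_mD/(πd³) = 1.0848 × 134.61 = 146.02 MPa
Soderberg: 1/n_f = τ_a/S_se + τ_m/S_sy = 94.218/453 + 146.02/716 = 0.20799 + 0.20394 = 0.41193
n_f = 1/0.41193 = 2.428

2.43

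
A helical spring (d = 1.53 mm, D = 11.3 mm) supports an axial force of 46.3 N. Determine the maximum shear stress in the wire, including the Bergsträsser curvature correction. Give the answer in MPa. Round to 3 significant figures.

442 MPa

Spring index C = D/d = 11.3/1.53 = 7.3856
K_B = (4C+2)/(4C−3) = 31.542/26.542 = 1.1884
τ₀ = 8FD/(πd³) = 8·46.3·11.3/(π·1.53³) = 4185.52/11.252 = 371.98 MPa
τ_max = K·τ₀ = 1.1884 × 371.98 = 442.06 MPa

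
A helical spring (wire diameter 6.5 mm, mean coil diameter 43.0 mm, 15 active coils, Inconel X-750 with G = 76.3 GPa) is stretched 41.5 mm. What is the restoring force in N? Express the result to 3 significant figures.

592 N

k = Gd⁴/(8D³N_a) = (76.3×10³)(6.5⁴)/(8·43.0³·15) = 14.276 N/mm
F = k·δ = 14.276 × 41.5 = 592.43 N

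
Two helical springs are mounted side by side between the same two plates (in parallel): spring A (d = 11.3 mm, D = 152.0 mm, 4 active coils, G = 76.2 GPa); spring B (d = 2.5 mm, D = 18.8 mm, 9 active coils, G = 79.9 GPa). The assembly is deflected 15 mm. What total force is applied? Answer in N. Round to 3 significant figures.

264 N

k_A = Gd⁴/(8D³N_a) = (76.2×10³)(11.3⁴)/(8·152.0³·4) = 11.056 N/mm
k_B = Gd⁴/(8D³N_a) = (79.9×10³)(2.5⁴)/(8·18.8³·9) = 6.5238 N/mm
Parallel: k_eq = 11.056 + 6.5238 = 17.58 N/mm
F = k_eq·δ = 17.58·15 = 263.69 N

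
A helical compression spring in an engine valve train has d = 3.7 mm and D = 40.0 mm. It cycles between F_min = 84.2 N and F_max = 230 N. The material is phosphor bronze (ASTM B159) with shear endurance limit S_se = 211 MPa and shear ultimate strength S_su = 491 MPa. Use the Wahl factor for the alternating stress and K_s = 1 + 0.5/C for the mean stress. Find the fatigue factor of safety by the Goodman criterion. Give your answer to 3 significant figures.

C = D/d = 40.0/3.7 = 10.8108; K_W = (4C−1)/(4C−4)+0.615/C = 1.1333; K_s = 1+0.5/C = 1.0462
F_a = (F_max−F_min)/2 = 72.9 N; F_m = (F_max+F_min)/2 = 157.1 N
τ_a = K_W·8F_aD/(πd³) = 1.1333 × 146.6 = 166.14 MPa
τ_m = K_s·8F_mD/(πd³) = 1.0462 × 315.92 = 330.53 MPa
Goodman: 1/n_f = τ_a/S_se + τ_m/S_su = 166.14/211 + 330.53/491 = 0.78740 + 0.67317 = 1.4606
n_f = 1/1.4606 = 0.6847

0.685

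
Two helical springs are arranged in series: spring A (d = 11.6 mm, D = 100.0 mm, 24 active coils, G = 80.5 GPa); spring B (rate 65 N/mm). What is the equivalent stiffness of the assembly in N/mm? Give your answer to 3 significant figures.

6.80 N/mm

k_A = Gd⁴/(8D³N_a) = (80.5×10³)(11.6⁴)/(8·100.0³·24) = 7.5915 N/mm
Series: 1/k_eq = 1/7.5915 + 1/65 = 0.14711; k_eq = 6.7976 N/mm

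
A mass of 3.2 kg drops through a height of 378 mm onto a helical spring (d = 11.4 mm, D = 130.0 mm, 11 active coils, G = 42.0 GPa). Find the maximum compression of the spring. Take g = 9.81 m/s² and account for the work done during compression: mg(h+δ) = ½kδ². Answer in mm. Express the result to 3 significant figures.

89.4 mm

k = Gd⁴/(8D³N_a) = (42.0×10³)(11.4⁴)/(8·130.0³·11) = 3.6691 N/mm
W = mg = 3.2 × 9.81 = 31.392 N
½kδ² − Wδ − Wh = 0 → δ = (W + √(W² + 2kWh))/k
δ = (31.392 + √(985.46 + 87075.7))/3.6691 = (31.392 + 296.75)/3.6691 = 89.435 mm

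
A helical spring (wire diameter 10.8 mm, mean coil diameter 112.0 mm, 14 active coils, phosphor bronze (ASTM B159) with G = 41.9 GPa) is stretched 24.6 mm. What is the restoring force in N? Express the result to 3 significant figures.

k = Gd⁴/(8D³N_a) = (41.9×10³)(10.8⁴)/(8·112.0³·14) = 3.6227 N/mm
F = k·δ = 3.6227 × 24.6 = 89.119 N

89.1 N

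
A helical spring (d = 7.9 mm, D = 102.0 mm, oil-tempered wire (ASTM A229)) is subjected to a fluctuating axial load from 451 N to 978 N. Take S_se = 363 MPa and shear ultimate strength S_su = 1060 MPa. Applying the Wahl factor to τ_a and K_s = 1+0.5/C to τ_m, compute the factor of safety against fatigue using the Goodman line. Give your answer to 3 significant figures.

1.26

C = D/d = 102.0/7.9 = 12.9114; K_W = (4C−1)/(4C−4)+0.615/C = 1.1106; K_s = 1+0.5/C = 1.0387
F_a = (F_max−F_min)/2 = 263.5 N; F_m = (F_max+F_min)/2 = 714.5 N
τ_a = K_W·8F_aD/(πd³) = 1.1106 × 138.82 = 154.17 MPa
τ_m = K_s·8F_mD/(πd³) = 1.0387 × 376.41 = 390.99 MPa
Goodman: 1/n_f = τ_a/S_se + τ_m/S_su = 154.17/363 + 390.99/1060 = 0.42471 + 0.36886 = 0.79356
n_f = 1/0.79356 = 1.26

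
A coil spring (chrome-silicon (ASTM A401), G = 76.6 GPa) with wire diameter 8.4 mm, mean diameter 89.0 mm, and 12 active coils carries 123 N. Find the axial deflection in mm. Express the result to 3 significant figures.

k = Gd⁴/(8D³N_a) = (76.6×10³)(8.4⁴)/(8·89.0³·12) = 5.6351 N/mm
δ = F/k = 123 / 5.6351 = 21.827 mm

21.8 mm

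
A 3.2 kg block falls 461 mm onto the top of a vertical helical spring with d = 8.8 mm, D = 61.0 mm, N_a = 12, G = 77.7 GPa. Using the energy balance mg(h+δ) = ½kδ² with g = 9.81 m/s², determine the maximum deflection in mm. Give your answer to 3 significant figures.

k = Gd⁴/(8D³N_a) = (77.7×10³)(8.8⁴)/(8·61.0³·12) = 21.384 N/mm
W = mg = 3.2 × 9.81 = 31.392 N
½kδ² − Wδ − Wh = 0 → δ = (W + √(W² + 2kWh))/k
δ = (31.392 + √(985.46 + 618929))/21.384 = (31.392 + 787.35)/21.384 = 38.287 mm

38.3 mm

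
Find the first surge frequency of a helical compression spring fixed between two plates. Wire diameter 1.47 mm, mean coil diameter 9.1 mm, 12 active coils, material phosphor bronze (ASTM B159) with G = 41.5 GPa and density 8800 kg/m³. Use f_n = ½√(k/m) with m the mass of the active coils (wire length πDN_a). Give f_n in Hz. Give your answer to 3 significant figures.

k = Gd⁴/(8D³N_a) = (41.5×10³)(1.47⁴)/(8·9.1³·12) = 2.6787 N/mm = 2678.7 N/m
Wire length L = πDN_a = π·9.1·12 = 343.06 mm
m = ρ·(πd²/4)·L = 8800 × 1.6972×10⁻⁶ m² × 0.34306 m = 0.0051237 kg
f_n = ½√(k/m) = 0.5·√(2678.7/0.0051237) = 0.5·√(5.2281e+05) = 361.53 Hz

362 Hz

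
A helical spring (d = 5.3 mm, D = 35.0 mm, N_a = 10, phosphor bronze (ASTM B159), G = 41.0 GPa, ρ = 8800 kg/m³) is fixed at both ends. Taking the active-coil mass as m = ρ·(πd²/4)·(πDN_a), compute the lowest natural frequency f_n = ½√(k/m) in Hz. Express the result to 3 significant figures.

k = Gd⁴/(8D³N_a) = (41.0×10³)(5.3⁴)/(8·35.0³·10) = 9.4318 N/mm = 9431.8 N/m
Wire length L = πDN_a = π·35.0·10 = 1099.6 mm
m = ρ·(πd²/4)·L = 8800 × 22.062×10⁻⁶ m² × 1.0996 m = 0.21347 kg
f_n = ½√(k/m) = 0.5·√(9431.8/0.21347) = 0.5·√(44183) = 105.1 Hz

105 Hz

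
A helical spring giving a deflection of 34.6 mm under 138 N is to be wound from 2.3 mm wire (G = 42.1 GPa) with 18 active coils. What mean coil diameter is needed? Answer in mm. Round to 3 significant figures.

12.7 mm

Required rate k = F/δ = 138/34.6 = 3.9884 N/mm
D = (Gd⁴/(8N_a·k))^(1/3) = (42.1×10³·2.3⁴/(8·18·3.9884))^(1/3)
  = (2051.29)^(1/3) = 12.7060 mm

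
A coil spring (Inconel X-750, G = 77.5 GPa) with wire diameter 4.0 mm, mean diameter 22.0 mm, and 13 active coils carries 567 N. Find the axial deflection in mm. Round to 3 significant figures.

31.6 mm

k = Gd⁴/(8D³N_a) = (77.5×10³)(4.0⁴)/(8·22.0³·13) = 17.916 N/mm
δ = F/k = 567 / 17.916 = 31.648 mm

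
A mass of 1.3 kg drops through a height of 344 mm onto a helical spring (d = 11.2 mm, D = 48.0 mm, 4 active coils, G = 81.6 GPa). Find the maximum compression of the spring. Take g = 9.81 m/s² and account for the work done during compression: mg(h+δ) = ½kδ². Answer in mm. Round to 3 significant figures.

k = Gd⁴/(8D³N_a) = (81.6×10³)(11.2⁴)/(8·48.0³·4) = 362.82 N/mm
W = mg = 1.3 × 9.81 = 12.753 N
½kδ² − Wδ − Wh = 0 → δ = (W + √(W² + 2kWh))/k
δ = (12.753 + √(162.64 + 3.18339e+06))/362.82 = (12.753 + 1784.3)/362.82 = 4.9529 mm

4.95 mm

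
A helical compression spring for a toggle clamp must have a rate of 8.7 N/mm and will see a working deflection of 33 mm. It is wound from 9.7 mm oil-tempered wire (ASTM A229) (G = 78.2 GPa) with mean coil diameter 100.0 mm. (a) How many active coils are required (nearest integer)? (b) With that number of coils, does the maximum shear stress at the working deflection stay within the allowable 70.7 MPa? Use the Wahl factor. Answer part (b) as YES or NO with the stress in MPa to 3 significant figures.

(a) 10 coils; (b) NO, τ_max = 90.9 MPa

N_a = Gd⁴/(8D³k) = (78.2×10³)(9.7⁴)/(8·100.0³·8.7) = 9.947 → N_a = 10
Actual rate k = Gd⁴/(8D³·10) = 8.6537 N/mm
Working load F = kδ = 8.6537·33 = 285.57 N
C = 100.0/9.7 = 10.3093; K_W = (4C−1)/(4C−4)+0.615/C = 1.1402
τ_max = K_W·8FD/(πd³) = 1.1402·79.679 = 90.851 MPa
τ_max > 70.7 MPa → exceeds allowable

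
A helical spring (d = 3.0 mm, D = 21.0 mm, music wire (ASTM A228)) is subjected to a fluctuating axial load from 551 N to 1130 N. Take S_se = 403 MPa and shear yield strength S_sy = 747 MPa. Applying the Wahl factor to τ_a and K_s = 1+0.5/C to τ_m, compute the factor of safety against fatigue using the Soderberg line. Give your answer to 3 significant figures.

0.243

C = D/d = 21.0/3.0 = 7.0000; K_W = (4C−1)/(4C−4)+0.615/C = 1.2129; K_s = 1+0.5/C = 1.0714
F_a = (F_max−F_min)/2 = 289.5 N; F_m = (F_max+F_min)/2 = 840.5 N
τ_a = K_W·8F_aD/(πd³) = 1.2129 × 573.38 = 695.43 MPa
τ_m = K_s·8F_mD/(πd³) = 1.0714 × 1664.7 = 1783.6 MPa
Soderberg: 1/n_f = τ_a/S_se + τ_m/S_sy = 695.43/403 + 1783.6/747 = 1.72563 + 2.38768 = 4.1133
n_f = 1/4.1133 = 0.2431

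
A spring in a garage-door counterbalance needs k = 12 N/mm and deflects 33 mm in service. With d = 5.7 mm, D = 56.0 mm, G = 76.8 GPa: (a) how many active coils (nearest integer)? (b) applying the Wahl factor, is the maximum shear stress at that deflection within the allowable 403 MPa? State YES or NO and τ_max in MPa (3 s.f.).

(a) 5 coils; (b) YES, τ_max = 337 MPa

N_a = Gd⁴/(8D³k) = (76.8×10³)(5.7⁴)/(8·56.0³·12) = 4.809 → N_a = 5
Actual rate k = Gd⁴/(8D³·5) = 11.541 N/mm
Working load F = kδ = 11.541·33 = 380.85 N
C = 56.0/5.7 = 9.8246; K_W = (4C−1)/(4C−4)+0.615/C = 1.1476
τ_max = K_W·8FD/(πd³) = 1.1476·293.26 = 336.54 MPa
τ_max ≤ 403 MPa → acceptable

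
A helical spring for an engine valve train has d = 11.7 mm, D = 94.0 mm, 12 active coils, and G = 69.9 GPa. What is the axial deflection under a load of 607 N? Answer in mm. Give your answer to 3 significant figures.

k = Gd⁴/(8D³N_a) = (69.9×10³)(11.7⁴)/(8·94.0³·12) = 16.427 N/mm
δ = F/k = 607 / 16.427 = 36.951 mm

37.0 mm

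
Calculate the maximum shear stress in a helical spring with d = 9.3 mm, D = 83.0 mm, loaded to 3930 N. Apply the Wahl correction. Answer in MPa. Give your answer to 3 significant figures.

Spring index C = D/d = 83.0/9.3 = 8.9247
K_W = (4C−1)/(4C−4) + 0.615/C = 34.699/31.699 + 0.0689 = 1.1636
τ₀ = 8FD/(πd³) = 8·3930·83.0/(π·9.3³) = 2.60952e+06/2527 = 1032.7 MPa
τ_max = K·τ₀ = 1.1636 × 1032.7 = 1201.6 MPa

1200 MPa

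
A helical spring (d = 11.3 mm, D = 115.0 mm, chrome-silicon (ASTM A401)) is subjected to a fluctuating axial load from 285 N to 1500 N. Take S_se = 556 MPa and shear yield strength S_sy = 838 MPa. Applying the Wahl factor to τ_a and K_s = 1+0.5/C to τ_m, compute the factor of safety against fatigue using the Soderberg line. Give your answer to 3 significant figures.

2.08

C = D/d = 115.0/11.3 = 10.1770; K_W = (4C−1)/(4C−4)+0.615/C = 1.1422; K_s = 1+0.5/C = 1.0491
F_a = (F_max−F_min)/2 = 607.5 N; F_m = (F_max+F_min)/2 = 892.5 N
τ_a = K_W·8F_aD/(πd³) = 1.1422 × 123.3 = 140.82 MPa
τ_m = K_s·8F_mD/(πd³) = 1.0491 × 181.14 = 190.04 MPa
Soderberg: 1/n_f = τ_a/S_se + τ_m/S_sy = 140.82/556 + 190.04/838 = 0.25328 + 0.22678 = 0.48005
n_f = 1/0.48005 = 2.083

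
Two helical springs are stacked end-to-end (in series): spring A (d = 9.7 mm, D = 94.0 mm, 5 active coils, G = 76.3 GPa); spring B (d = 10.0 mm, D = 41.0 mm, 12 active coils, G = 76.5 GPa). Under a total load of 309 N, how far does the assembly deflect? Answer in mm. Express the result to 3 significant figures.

k_A = Gd⁴/(8D³N_a) = (76.3×10³)(9.7⁴)/(8·94.0³·5) = 20.331 N/mm
k_B = Gd⁴/(8D³N_a) = (76.5×10³)(10.0⁴)/(8·41.0³·12) = 115.62 N/mm
Series: 1/k_eq = 1/20.331 + 1/115.62 = 0.057834; k_eq = 17.291 N/mm
δ = F/k_eq = 309/17.291 = 17.871 mm

17.9 mm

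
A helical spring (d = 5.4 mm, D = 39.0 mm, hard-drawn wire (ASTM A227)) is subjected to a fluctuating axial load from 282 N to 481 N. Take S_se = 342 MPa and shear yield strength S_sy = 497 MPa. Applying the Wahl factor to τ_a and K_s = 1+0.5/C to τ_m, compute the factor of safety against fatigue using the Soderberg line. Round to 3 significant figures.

1.35

C = D/d = 39.0/5.4 = 7.2222; K_W = (4C−1)/(4C−4)+0.615/C = 1.2057; K_s = 1+0.5/C = 1.0692
F_a = (F_max−F_min)/2 = 99.5 N; F_m = (F_max+F_min)/2 = 381.5 N
τ_a = K_W·8F_aD/(πd³) = 1.2057 × 62.755 = 75.663 MPa
τ_m = K_s·8F_mD/(πd³) = 1.0692 × 240.61 = 257.27 MPa
Soderberg: 1/n_f = τ_a/S_se + τ_m/S_sy = 75.663/342 + 257.27/497 = 0.22124 + 0.51765 = 0.73888
n_f = 1/0.73888 = 1.353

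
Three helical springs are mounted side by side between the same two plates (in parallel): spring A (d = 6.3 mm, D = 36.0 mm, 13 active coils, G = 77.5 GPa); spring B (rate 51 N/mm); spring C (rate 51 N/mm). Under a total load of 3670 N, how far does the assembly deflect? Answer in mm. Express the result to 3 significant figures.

28.9 mm

k_A = Gd⁴/(8D³N_a) = (77.5×10³)(6.3⁴)/(8·36.0³·13) = 25.161 N/mm
Parallel: k_eq = 25.161 + 51 + 51 = 127.16 N/mm
δ = F/k_eq = 3670/127.16 = 28.861 mm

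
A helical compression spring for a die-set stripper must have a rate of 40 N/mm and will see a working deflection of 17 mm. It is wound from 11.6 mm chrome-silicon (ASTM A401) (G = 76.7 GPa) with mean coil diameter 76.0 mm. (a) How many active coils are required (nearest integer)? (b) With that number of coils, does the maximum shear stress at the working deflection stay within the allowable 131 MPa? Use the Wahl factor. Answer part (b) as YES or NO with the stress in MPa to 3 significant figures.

(a) 10 coils; (b) YES, τ_max = 102 MPa

N_a = Gd⁴/(8D³k) = (76.7×10³)(11.6⁴)/(8·76.0³·40) = 9.886 → N_a = 10
Actual rate k = Gd⁴/(8D³·10) = 39.545 N/mm
Working load F = kδ = 39.545·17 = 672.27 N
C = 76.0/11.6 = 6.5517; K_W = (4C−1)/(4C−4)+0.615/C = 1.2290
τ_max = K_W·8FD/(πd³) = 1.2290·83.354 = 102.44 MPa
τ_max ≤ 131 MPa → acceptable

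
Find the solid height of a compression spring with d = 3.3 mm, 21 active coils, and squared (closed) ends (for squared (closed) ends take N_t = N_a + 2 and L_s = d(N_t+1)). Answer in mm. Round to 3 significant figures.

79.2 mm

squared (closed) ends: N_t = N_a + 2 = 21 + 2 = 23
L_s = d·(N_t+1) = 3.3 × 24 = 79.2 mm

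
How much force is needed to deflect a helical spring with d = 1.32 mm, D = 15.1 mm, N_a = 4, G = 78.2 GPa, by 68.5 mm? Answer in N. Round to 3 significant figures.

148 N

k = Gd⁴/(8D³N_a) = (78.2×10³)(1.32⁴)/(8·15.1³·4) = 2.1549 N/mm
F = k·δ = 2.1549 × 68.5 = 147.61 N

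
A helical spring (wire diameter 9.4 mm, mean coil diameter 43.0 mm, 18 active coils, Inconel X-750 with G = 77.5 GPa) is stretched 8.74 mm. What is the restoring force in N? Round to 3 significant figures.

k = Gd⁴/(8D³N_a) = (77.5×10³)(9.4⁴)/(8·43.0³·18) = 52.85 N/mm
F = k·δ = 52.85 × 8.74 = 461.91 N

462 N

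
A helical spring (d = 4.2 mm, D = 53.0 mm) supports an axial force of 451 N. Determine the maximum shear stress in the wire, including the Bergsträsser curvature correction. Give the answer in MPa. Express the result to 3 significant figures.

Spring index C = D/d = 53.0/4.2 = 12.6190
K_B = (4C+2)/(4C−3) = 52.476/47.476 = 1.1053
τ₀ = 8FD/(πd³) = 8·451·53.0/(π·4.2³) = 191224/232.75 = 821.57 MPa
τ_max = K·τ₀ = 1.1053 × 821.57 = 908.09 MPa

908 MPa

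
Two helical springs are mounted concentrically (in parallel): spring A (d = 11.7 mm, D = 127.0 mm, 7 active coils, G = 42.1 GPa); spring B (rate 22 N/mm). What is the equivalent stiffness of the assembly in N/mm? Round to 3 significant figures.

k_A = Gd⁴/(8D³N_a) = (42.1×10³)(11.7⁴)/(8·127.0³·7) = 6.8774 N/mm
Parallel: k_eq = 6.8774 + 22 = 28.877 N/mm

28.9 N/mm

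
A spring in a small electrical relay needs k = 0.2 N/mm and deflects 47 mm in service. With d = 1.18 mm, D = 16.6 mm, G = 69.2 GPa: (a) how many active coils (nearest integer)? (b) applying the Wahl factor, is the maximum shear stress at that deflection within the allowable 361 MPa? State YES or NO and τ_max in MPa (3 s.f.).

(a) 18 coils; (b) YES, τ_max = 271 MPa

N_a = Gd⁴/(8D³k) = (69.2×10³)(1.18⁴)/(8·16.6³·0.2) = 18.33 → N_a = 18
Actual rate k = Gd⁴/(8D³·18) = 0.20368 N/mm
Working load F = kδ = 0.20368·47 = 9.5729 N
C = 16.6/1.18 = 14.0678; K_W = (4C−1)/(4C−4)+0.615/C = 1.1011
τ_max = K_W·8FD/(πd³) = 1.1011·246.29 = 271.19 MPa
τ_max ≤ 361 MPa → acceptable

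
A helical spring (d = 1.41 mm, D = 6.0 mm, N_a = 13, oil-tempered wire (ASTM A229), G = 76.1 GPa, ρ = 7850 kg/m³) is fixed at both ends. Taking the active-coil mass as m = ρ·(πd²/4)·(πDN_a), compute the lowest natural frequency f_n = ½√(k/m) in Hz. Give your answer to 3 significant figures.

k = Gd⁴/(8D³N_a) = (76.1×10³)(1.41⁴)/(8·6.0³·13) = 13.39 N/mm = 13390 N/m
Wire length L = πDN_a = π·6.0·13 = 245.04 mm
m = ρ·(πd²/4)·L = 7850 × 1.5615×10⁻⁶ m² × 0.24504 m = 0.0030036 kg
f_n = ½√(k/m) = 0.5·√(13390/0.0030036) = 0.5·√(4.4579e+06) = 1055.7 Hz

1060 Hz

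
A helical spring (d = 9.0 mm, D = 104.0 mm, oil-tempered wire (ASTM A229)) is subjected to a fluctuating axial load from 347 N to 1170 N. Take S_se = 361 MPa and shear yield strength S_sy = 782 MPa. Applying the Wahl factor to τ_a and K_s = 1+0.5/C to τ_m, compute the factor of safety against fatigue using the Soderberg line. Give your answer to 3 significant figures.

1.20

C = D/d = 104.0/9.0 = 11.5556; K_W = (4C−1)/(4C−4)+0.615/C = 1.1243; K_s = 1+0.5/C = 1.0433
F_a = (F_max−F_min)/2 = 411.5 N; F_m = (F_max+F_min)/2 = 758.5 N
τ_a = K_W·8F_aD/(πd³) = 1.1243 × 149.49 = 168.07 MPa
τ_m = K_s·8F_mD/(πd³) = 1.0433 × 275.55 = 287.47 MPa
Soderberg: 1/n_f = τ_a/S_se + τ_m/S_sy = 168.07/361 + 287.47/782 = 0.46557 + 0.36761 = 0.83318
n_f = 1/0.83318 = 1.2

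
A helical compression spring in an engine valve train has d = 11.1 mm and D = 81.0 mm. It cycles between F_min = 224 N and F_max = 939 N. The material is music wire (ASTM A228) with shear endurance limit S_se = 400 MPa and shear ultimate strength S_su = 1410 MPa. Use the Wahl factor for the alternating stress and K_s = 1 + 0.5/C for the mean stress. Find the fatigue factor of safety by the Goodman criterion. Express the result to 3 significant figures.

C = D/d = 81.0/11.1 = 7.2973; K_W = (4C−1)/(4C−4)+0.615/C = 1.2034; K_s = 1+0.5/C = 1.0685
F_a = (F_max−F_min)/2 = 357.5 N; F_m = (F_max+F_min)/2 = 581.5 N
τ_a = K_W·8F_aD/(πd³) = 1.2034 × 53.918 = 64.883 MPa
τ_m = K_s·8F_mD/(πd³) = 1.0685 × 87.701 = 93.71 MPa
Goodman: 1/n_f = τ_a/S_se + τ_m/S_su = 64.883/400 + 93.71/1410 = 0.16221 + 0.06646 = 0.22867
n_f = 1/0.22867 = 4.373

4.37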